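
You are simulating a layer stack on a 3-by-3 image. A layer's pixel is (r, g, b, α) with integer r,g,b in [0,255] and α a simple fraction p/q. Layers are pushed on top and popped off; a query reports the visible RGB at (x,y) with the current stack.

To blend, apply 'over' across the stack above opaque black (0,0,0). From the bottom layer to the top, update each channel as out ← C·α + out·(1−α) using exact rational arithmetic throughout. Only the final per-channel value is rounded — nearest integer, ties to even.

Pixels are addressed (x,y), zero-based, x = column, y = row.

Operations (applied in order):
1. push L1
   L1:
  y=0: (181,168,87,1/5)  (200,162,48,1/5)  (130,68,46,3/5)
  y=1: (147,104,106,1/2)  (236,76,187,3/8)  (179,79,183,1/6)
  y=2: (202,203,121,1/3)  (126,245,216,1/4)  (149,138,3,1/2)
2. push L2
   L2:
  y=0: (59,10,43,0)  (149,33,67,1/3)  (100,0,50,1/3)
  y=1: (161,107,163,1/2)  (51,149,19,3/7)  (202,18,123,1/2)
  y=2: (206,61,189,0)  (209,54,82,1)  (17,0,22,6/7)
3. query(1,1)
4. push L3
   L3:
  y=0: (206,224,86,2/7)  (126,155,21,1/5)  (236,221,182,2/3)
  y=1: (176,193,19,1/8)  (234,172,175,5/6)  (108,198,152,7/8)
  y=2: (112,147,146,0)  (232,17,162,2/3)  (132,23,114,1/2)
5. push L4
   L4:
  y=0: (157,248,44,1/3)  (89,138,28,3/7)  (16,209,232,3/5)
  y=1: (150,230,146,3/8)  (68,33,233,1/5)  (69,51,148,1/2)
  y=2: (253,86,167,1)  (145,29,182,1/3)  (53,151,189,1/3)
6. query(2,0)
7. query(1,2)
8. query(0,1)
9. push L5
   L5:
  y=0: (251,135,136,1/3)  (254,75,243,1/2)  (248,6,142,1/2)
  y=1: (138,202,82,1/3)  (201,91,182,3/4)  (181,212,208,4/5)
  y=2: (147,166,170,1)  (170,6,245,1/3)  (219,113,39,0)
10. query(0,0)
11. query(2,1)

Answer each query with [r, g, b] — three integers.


at x=1,y=1 over L1,L2:
after L1 α=3/8: [177/2, 57/2, 561/8]
after L2 α=3/7: [507/7, 561/7, 675/14]
= [72, 80, 48]

(2,0) stack=L1,L2,L3,L4; from [0,0,0]:
after L1 α=3/5: [78, 204/5, 138/5]
after L2 α=1/3: [256/3, 136/5, 526/15]
after L3 α=2/3: [1672/9, 782/5, 5986/45]
after L4 α=3/5: [3776/45, 4699/25, 43292/225]
rounded: [84, 188, 192]

(1,2) stack=L1,L2,L3,L4; from [0,0,0]:
L1 α=1/4: [63/2, 245/4, 54]
L2 α=1: [209, 54, 82]
L3 α=2/3: [673/3, 88/3, 406/3]
L4 α=1/3: [1781/9, 263/9, 1358/9]
→ [198, 29, 151]

at x=0,y=1 over L1,L2,L3,L4:
L1 α=1/2: [147/2, 52, 53]
L2 α=1/2: [469/4, 159/2, 108]
L3 α=1/8: [3987/32, 1499/16, 775/8]
L4 α=3/8: [34335/256, 18535/128, 7379/64]
→ [134, 145, 115]

at x=0,y=0 over L1,L2,L3,L4,L5:
+L1 (α=1/5) → [181/5, 168/5, 87/5]
+L2 (α=0) → [181/5, 168/5, 87/5]
+L3 (α=2/7) → [593/7, 88, 37]
+L4 (α=1/3) → [2285/21, 424/3, 118/3]
+L5 (α=1/3) → [9841/63, 1253/9, 644/9]
= [156, 139, 72]

query (2,1) [L1,L2,L3,L4,L5] — begin 0,0,0
+L1 (α=1/6) → [179/6, 79/6, 61/2]
+L2 (α=1/2) → [1391/12, 187/12, 307/4]
+L3 (α=7/8) → [10463/96, 16819/96, 4563/32]
+L4 (α=1/2) → [17087/192, 21715/192, 9299/64]
+L5 (α=4/5) → [31219/192, 184531/960, 62547/320]
rounded: [163, 192, 195]


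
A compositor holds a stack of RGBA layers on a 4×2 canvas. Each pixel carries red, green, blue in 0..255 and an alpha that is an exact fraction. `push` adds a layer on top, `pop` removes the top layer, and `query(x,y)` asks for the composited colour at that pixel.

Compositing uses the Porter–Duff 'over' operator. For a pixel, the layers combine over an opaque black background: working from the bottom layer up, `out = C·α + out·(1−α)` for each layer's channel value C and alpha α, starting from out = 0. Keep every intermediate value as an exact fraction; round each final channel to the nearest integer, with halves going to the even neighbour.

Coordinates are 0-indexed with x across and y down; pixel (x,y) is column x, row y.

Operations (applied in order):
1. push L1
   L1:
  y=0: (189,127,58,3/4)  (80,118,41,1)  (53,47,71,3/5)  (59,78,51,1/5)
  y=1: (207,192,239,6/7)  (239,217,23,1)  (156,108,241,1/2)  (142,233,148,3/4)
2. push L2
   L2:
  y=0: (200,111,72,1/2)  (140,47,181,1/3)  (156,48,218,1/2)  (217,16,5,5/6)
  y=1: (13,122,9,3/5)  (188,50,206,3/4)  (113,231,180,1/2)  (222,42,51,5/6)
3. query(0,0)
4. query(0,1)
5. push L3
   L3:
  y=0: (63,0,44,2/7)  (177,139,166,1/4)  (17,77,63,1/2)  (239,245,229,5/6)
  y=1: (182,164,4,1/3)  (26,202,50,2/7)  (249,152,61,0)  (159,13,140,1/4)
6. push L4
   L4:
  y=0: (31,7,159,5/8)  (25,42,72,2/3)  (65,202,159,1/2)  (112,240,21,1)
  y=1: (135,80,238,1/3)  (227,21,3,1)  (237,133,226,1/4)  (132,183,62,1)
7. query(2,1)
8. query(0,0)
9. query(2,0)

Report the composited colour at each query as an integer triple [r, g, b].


(0,0) stack=L1,L2; from [0,0,0]:
L1 α=3/4: [567/4, 381/4, 87/2]
L2 α=1/2: [1367/8, 825/8, 231/4]
→ [171, 103, 58]

at x=0,y=1 over L1,L2:
after L1 α=6/7: [1242/7, 1152/7, 1434/7]
after L2 α=3/5: [2757/35, 4866/35, 3057/35]
rounded: [79, 139, 87]

(2,1) stack=L1,L2,L3,L4; from [0,0,0]:
L1 α=1/2: [78, 54, 241/2]
L2 α=1/2: [191/2, 285/2, 601/4]
L3 α=0: [191/2, 285/2, 601/4]
L4 α=1/4: [1047/8, 1121/8, 2707/16]
rounded: [131, 140, 169]

(0,0) stack=L1,L2,L3,L4; from [0,0,0]:
after L1 α=3/4: [567/4, 381/4, 87/2]
after L2 α=1/2: [1367/8, 825/8, 231/4]
after L3 α=2/7: [7843/56, 4125/56, 1507/28]
after L4 α=5/8: [32209/448, 14335/448, 26781/224]
→ [72, 32, 120]

(2,0) stack=L1,L2,L3,L4; from [0,0,0]:
L1 α=3/5: [159/5, 141/5, 213/5]
L2 α=1/2: [939/10, 381/10, 1303/10]
L3 α=1/2: [1109/20, 1151/20, 1933/20]
L4 α=1/2: [2409/40, 5191/40, 5113/40]
→ [60, 130, 128]


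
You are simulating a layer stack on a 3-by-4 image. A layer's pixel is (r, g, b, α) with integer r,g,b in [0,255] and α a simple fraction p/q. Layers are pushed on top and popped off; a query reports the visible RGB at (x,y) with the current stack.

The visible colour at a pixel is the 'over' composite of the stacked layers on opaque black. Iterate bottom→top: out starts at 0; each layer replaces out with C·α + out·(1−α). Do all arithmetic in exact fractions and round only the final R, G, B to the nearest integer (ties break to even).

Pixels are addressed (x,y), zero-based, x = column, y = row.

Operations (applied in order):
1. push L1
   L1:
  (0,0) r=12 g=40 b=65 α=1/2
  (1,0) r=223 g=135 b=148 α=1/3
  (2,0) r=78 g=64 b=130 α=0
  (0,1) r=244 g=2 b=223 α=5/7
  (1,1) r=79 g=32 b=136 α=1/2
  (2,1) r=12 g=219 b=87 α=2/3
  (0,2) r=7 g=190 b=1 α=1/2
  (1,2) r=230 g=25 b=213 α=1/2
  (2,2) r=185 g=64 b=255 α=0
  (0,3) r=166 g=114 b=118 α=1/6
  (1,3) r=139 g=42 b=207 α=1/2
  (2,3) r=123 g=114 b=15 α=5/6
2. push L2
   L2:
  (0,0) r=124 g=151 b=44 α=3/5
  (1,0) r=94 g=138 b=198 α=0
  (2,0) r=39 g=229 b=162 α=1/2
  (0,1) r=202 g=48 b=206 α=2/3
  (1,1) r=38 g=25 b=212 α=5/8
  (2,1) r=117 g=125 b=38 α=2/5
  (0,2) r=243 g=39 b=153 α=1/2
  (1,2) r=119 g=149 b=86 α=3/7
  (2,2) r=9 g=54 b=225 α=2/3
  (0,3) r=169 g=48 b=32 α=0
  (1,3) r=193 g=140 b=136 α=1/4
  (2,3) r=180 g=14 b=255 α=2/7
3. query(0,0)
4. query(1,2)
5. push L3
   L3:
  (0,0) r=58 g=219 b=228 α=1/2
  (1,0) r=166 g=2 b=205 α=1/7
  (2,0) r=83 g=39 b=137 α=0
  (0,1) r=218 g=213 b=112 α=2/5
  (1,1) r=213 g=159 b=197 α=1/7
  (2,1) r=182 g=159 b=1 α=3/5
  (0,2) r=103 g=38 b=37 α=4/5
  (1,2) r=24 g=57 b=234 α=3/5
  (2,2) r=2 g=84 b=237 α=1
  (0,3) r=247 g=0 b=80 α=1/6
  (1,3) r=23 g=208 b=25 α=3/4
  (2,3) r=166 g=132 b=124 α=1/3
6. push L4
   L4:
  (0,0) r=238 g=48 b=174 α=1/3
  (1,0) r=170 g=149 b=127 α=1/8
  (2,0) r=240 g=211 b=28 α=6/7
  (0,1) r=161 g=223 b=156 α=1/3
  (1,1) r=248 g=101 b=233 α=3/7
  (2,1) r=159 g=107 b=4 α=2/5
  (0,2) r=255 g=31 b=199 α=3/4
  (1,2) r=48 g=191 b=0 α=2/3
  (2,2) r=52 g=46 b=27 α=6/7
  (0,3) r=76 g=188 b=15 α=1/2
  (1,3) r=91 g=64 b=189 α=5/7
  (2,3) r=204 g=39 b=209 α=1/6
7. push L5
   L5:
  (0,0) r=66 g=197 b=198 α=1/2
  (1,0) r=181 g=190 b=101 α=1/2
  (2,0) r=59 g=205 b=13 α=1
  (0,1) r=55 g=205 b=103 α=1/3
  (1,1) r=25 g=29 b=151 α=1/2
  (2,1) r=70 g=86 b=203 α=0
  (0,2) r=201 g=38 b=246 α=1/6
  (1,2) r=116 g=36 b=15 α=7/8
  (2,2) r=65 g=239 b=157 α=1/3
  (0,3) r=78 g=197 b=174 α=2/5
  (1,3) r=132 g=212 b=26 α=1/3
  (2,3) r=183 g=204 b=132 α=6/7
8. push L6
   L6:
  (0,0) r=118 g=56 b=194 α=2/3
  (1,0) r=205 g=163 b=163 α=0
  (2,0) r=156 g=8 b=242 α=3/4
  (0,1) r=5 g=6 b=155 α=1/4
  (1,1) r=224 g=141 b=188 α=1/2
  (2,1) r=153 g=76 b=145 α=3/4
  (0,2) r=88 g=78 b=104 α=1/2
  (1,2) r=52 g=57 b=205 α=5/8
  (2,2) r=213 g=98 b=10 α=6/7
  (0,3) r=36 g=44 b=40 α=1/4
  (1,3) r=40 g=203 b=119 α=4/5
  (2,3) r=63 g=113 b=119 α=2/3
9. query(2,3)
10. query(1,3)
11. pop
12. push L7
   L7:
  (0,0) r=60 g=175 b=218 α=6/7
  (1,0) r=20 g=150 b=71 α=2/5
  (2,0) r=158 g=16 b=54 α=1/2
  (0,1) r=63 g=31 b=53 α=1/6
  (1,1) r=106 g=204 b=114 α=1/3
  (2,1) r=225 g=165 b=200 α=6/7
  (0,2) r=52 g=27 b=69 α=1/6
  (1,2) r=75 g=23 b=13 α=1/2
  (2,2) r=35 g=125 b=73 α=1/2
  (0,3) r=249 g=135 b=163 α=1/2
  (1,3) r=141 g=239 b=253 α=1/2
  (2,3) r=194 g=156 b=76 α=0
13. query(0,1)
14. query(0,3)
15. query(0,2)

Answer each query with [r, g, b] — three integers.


query (0,0) [L1,L2] — begin 0,0,0
L1 α=1/2: [6, 20, 65/2]
L2 α=3/5: [384/5, 493/5, 197/5]
= [77, 99, 39]

(1,2) stack=L1,L2; from [0,0,0]:
after L1 α=1/2: [115, 25/2, 213/2]
after L2 α=3/7: [817/7, 71, 684/7]
rounded: [117, 71, 98]

at x=2,y=3 over L1,L2,L3,L4,L5,L6:
after L1 α=5/6: [205/2, 95, 25/2]
after L2 α=2/7: [1745/14, 503/7, 1145/14]
after L3 α=1/3: [969/7, 1930/21, 671/7]
after L4 α=1/6: [2091/14, 10469/126, 803/7]
after L5 α=6/7: [17463/98, 164693/882, 6347/49]
after L6 α=2/3: [9937/98, 364025/2646, 6003/49]
rounded: [101, 138, 123]

at x=1,y=3 over L1,L2,L3,L4,L5,L6:
L1 α=1/2: [139/2, 21, 207/2]
L2 α=1/4: [803/8, 203/4, 893/8]
L3 α=3/4: [1355/32, 2699/16, 1493/32]
L4 α=5/7: [8635/112, 5259/56, 16613/112]
L5 α=1/3: [16027/168, 11195/84, 6023/56]
L6 α=4/5: [42907/840, 79403/420, 32679/280]
rounded: [51, 189, 117]

(0,1) stack=L1,L2,L3,L4,L5,L7; from [0,0,0]:
L1 α=5/7: [1220/7, 10/7, 1115/7]
L2 α=2/3: [4048/21, 682/21, 1333/7]
L3 α=2/5: [1420/7, 3664/35, 5567/35]
L4 α=1/3: [3967/21, 15133/105, 16594/105]
L5 α=1/3: [9089/63, 51791/315, 44003/315]
L7 α=1/6: [24707/189, 26872/189, 23671/189]
= [131, 142, 125]

(0,3) stack=L1,L2,L3,L4,L5,L7; from [0,0,0]:
L1 α=1/6: [83/3, 19, 59/3]
L2 α=0: [83/3, 19, 59/3]
L3 α=1/6: [578/9, 95/6, 535/18]
L4 α=1/2: [631/9, 1223/12, 805/36]
L5 α=2/5: [1099/15, 2799/20, 4981/60]
L7 α=1/2: [2417/15, 5499/40, 14761/120]
= [161, 137, 123]

query (0,2) [L1,L2,L3,L4,L5,L7] — begin 0,0,0
+L1 (α=1/2) → [7/2, 95, 1/2]
+L2 (α=1/2) → [493/4, 67, 307/4]
+L3 (α=4/5) → [2141/20, 219/5, 899/20]
+L4 (α=3/4) → [17441/80, 171/5, 12839/80]
+L5 (α=1/6) → [20657/96, 209/6, 16775/96]
+L7 (α=1/6) → [108277/576, 1207/36, 90499/576]
→ [188, 34, 157]


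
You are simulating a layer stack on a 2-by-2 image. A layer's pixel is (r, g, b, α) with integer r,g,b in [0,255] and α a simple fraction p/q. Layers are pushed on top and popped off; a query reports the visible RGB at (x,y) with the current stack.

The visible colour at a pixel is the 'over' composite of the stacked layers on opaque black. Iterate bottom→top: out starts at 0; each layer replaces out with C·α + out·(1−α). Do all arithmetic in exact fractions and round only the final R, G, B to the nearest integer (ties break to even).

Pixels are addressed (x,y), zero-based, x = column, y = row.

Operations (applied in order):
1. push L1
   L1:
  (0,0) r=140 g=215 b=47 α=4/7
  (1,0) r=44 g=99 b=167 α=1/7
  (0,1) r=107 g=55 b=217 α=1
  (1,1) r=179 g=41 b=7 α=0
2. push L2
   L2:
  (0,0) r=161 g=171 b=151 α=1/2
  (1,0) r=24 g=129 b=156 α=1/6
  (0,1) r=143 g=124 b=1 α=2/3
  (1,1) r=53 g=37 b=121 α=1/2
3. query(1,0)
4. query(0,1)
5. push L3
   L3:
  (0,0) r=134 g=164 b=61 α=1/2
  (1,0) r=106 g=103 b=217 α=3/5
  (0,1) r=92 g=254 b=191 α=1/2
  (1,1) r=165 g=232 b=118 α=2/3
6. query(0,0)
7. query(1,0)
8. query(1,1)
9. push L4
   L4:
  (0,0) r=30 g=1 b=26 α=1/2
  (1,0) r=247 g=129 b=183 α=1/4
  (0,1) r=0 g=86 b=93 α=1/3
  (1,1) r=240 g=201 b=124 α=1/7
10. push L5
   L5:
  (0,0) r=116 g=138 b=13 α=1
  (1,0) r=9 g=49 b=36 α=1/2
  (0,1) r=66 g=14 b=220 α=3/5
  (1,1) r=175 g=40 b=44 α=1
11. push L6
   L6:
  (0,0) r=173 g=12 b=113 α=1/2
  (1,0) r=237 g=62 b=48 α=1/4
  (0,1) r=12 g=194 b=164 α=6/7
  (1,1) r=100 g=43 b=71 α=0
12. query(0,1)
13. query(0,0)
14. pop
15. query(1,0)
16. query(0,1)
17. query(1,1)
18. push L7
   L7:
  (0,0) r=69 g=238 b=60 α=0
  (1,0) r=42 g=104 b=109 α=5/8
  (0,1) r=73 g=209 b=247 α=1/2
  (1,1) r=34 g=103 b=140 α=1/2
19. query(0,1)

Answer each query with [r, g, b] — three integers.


at x=1,y=0 over L1,L2:
L1 α=1/7: [44/7, 99/7, 167/7]
L2 α=1/6: [194/21, 233/7, 1927/42]
= [9, 33, 46]

(0,1) stack=L1,L2; from [0,0,0]:
after L1 α=1: [107, 55, 217]
after L2 α=2/3: [131, 101, 73]
= [131, 101, 73]

at x=0,y=0 over L1,L2,L3:
+L1 (α=4/7) → [80, 860/7, 188/7]
+L2 (α=1/2) → [241/2, 2057/14, 1245/14]
+L3 (α=1/2) → [509/4, 4353/28, 2099/28]
→ [127, 155, 75]

at x=1,y=0 over L1,L2,L3:
+L1 (α=1/7) → [44/7, 99/7, 167/7]
+L2 (α=1/6) → [194/21, 233/7, 1927/42]
+L3 (α=3/5) → [7066/105, 2629/35, 15598/105]
rounded: [67, 75, 149]

at x=1,y=1 over L1,L2,L3:
after L1 α=0: [0, 0, 0]
after L2 α=1/2: [53/2, 37/2, 121/2]
after L3 α=2/3: [713/6, 965/6, 593/6]
= [119, 161, 99]

query (0,1) [L1,L2,L3,L4,L5,L6] — begin 0,0,0
L1 α=1: [107, 55, 217]
L2 α=2/3: [131, 101, 73]
L3 α=1/2: [223/2, 355/2, 132]
L4 α=1/3: [223/3, 147, 119]
L5 α=3/5: [208/3, 336/5, 898/5]
L6 α=6/7: [424/21, 6156/35, 5818/35]
rounded: [20, 176, 166]

(0,0) stack=L1,L2,L3,L4,L5,L6; from [0,0,0]:
after L1 α=4/7: [80, 860/7, 188/7]
after L2 α=1/2: [241/2, 2057/14, 1245/14]
after L3 α=1/2: [509/4, 4353/28, 2099/28]
after L4 α=1/2: [629/8, 4381/56, 2827/56]
after L5 α=1: [116, 138, 13]
after L6 α=1/2: [289/2, 75, 63]
rounded: [144, 75, 63]

(1,0) stack=L1,L2,L3,L4,L5; from [0,0,0]:
after L1 α=1/7: [44/7, 99/7, 167/7]
after L2 α=1/6: [194/21, 233/7, 1927/42]
after L3 α=3/5: [7066/105, 2629/35, 15598/105]
after L4 α=1/4: [15711/140, 6201/70, 22003/140]
after L5 α=1/2: [16971/280, 9631/140, 27043/280]
= [61, 69, 97]

query (0,1) [L1,L2,L3,L4,L5] — begin 0,0,0
+L1 (α=1) → [107, 55, 217]
+L2 (α=2/3) → [131, 101, 73]
+L3 (α=1/2) → [223/2, 355/2, 132]
+L4 (α=1/3) → [223/3, 147, 119]
+L5 (α=3/5) → [208/3, 336/5, 898/5]
rounded: [69, 67, 180]

(1,1) stack=L1,L2,L3,L4,L5; from [0,0,0]:
after L1 α=0: [0, 0, 0]
after L2 α=1/2: [53/2, 37/2, 121/2]
after L3 α=2/3: [713/6, 965/6, 593/6]
after L4 α=1/7: [953/7, 1166/7, 717/7]
after L5 α=1: [175, 40, 44]
rounded: [175, 40, 44]

at x=0,y=1 over L1,L2,L3,L4,L5,L7:
L1 α=1: [107, 55, 217]
L2 α=2/3: [131, 101, 73]
L3 α=1/2: [223/2, 355/2, 132]
L4 α=1/3: [223/3, 147, 119]
L5 α=3/5: [208/3, 336/5, 898/5]
L7 α=1/2: [427/6, 1381/10, 2133/10]
= [71, 138, 213]


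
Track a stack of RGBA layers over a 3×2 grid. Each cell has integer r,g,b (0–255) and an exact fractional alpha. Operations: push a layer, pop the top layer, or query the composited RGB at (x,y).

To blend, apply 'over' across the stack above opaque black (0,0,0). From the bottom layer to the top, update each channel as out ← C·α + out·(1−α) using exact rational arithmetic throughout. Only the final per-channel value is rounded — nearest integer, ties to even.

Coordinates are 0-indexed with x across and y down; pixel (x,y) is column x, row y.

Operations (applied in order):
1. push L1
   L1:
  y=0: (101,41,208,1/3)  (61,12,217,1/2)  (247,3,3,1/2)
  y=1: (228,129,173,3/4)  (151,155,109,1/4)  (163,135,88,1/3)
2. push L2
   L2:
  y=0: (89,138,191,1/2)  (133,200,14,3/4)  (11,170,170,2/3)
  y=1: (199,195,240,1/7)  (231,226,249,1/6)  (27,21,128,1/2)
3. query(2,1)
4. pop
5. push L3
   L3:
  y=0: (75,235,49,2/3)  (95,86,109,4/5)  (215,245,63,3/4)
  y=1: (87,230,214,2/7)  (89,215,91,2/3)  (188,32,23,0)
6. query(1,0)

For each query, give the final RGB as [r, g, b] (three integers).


(2,1) stack=L1,L2; from [0,0,0]:
after L1 α=1/3: [163/3, 45, 88/3]
after L2 α=1/2: [122/3, 33, 236/3]
rounded: [41, 33, 79]

(1,0) stack=L1,L3; from [0,0,0]:
after L1 α=1/2: [61/2, 6, 217/2]
after L3 α=4/5: [821/10, 70, 1089/10]
→ [82, 70, 109]


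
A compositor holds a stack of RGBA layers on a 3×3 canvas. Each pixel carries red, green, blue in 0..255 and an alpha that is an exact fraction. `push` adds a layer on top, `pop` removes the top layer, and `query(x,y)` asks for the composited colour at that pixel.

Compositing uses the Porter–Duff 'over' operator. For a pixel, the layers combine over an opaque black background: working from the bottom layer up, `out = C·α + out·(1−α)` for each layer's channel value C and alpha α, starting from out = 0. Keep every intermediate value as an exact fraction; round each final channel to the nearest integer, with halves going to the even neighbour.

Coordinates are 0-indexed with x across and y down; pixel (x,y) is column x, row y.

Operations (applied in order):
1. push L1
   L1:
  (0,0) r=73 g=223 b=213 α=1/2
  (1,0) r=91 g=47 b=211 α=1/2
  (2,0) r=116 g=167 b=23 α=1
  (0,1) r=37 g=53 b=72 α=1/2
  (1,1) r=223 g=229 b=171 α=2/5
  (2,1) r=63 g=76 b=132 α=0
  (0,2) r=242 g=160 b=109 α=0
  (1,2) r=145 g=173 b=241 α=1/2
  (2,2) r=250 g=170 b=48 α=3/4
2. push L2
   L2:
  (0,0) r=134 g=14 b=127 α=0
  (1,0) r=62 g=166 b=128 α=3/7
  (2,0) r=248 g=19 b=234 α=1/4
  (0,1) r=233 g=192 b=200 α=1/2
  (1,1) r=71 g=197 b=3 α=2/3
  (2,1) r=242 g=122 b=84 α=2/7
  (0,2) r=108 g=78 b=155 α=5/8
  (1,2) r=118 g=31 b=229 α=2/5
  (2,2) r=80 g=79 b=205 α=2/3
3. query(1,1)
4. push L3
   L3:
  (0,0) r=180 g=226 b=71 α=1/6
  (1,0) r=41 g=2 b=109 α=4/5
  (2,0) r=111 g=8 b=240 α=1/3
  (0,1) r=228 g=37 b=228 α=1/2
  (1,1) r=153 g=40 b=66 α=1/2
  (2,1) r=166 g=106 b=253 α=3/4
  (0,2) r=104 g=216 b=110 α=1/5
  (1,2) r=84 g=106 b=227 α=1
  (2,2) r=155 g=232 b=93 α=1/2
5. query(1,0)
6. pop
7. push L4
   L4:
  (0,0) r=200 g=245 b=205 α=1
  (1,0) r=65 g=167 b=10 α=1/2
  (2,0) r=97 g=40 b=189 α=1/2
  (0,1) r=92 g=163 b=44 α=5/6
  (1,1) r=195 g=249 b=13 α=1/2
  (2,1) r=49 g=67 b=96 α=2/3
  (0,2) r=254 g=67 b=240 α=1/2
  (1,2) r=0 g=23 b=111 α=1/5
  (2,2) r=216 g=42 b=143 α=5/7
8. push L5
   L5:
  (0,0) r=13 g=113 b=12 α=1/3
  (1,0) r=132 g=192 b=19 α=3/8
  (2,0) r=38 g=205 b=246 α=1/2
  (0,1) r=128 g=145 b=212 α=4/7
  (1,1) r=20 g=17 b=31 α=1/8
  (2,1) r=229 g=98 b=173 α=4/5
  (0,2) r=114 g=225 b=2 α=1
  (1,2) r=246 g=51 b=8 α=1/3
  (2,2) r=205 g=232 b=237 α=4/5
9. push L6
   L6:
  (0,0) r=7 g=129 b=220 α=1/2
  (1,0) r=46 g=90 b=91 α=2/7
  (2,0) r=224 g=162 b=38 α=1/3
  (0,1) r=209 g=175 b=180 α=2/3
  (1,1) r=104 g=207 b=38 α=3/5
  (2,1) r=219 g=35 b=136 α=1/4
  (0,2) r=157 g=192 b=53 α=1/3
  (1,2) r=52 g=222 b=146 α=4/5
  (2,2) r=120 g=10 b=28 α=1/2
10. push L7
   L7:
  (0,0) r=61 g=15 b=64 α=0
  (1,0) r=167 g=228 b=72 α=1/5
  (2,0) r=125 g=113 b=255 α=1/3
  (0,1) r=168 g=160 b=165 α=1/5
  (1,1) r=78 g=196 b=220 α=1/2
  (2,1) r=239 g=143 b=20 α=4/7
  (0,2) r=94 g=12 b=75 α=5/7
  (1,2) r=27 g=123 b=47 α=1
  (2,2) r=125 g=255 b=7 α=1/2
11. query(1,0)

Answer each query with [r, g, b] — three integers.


query (1,1) [L1,L2] — begin 0,0,0
+L1 (α=2/5) → [446/5, 458/5, 342/5]
+L2 (α=2/3) → [1156/15, 2428/15, 124/5]
= [77, 162, 25]

at x=1,y=0 over L1,L2,L3:
+L1 (α=1/2) → [91/2, 47/2, 211/2]
+L2 (α=3/7) → [368/7, 592/7, 806/7]
+L3 (α=4/5) → [1516/35, 648/35, 3858/35]
rounded: [43, 19, 110]

(1,0) stack=L1,L2,L4,L5,L6,L7; from [0,0,0]:
+L1 (α=1/2) → [91/2, 47/2, 211/2]
+L2 (α=3/7) → [368/7, 592/7, 806/7]
+L4 (α=1/2) → [823/14, 1761/14, 438/7]
+L5 (α=3/8) → [9659/112, 16869/112, 2589/56]
+L6 (α=2/7) → [58599/784, 104505/784, 23137/392]
+L7 (α=1/5) → [91331/980, 149193/980, 30193/490]
rounded: [93, 152, 62]


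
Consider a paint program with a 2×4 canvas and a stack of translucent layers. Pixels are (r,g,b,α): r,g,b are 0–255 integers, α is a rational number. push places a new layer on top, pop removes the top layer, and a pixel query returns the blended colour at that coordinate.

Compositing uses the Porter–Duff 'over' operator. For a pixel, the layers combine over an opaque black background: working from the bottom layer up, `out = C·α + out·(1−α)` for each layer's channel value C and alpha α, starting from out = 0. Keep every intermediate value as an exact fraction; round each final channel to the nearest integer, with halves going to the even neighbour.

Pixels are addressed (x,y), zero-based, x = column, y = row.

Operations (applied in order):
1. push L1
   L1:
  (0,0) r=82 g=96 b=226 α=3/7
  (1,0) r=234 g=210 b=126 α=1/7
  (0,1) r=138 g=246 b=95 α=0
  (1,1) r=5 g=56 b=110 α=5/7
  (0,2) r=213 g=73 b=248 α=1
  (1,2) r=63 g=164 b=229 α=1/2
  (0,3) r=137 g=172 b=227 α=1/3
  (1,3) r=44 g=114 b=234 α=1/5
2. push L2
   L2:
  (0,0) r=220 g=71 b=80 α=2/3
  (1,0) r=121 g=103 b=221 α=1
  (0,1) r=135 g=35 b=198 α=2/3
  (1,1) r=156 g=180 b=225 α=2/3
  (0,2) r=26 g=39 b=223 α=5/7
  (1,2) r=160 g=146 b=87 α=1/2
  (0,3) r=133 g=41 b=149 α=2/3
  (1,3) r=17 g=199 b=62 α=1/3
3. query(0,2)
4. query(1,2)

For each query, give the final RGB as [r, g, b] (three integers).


(0,2) stack=L1,L2; from [0,0,0]:
+L1 (α=1) → [213, 73, 248]
+L2 (α=5/7) → [556/7, 341/7, 1611/7]
= [79, 49, 230]

at x=1,y=2 over L1,L2:
after L1 α=1/2: [63/2, 82, 229/2]
after L2 α=1/2: [383/4, 114, 403/4]
rounded: [96, 114, 101]


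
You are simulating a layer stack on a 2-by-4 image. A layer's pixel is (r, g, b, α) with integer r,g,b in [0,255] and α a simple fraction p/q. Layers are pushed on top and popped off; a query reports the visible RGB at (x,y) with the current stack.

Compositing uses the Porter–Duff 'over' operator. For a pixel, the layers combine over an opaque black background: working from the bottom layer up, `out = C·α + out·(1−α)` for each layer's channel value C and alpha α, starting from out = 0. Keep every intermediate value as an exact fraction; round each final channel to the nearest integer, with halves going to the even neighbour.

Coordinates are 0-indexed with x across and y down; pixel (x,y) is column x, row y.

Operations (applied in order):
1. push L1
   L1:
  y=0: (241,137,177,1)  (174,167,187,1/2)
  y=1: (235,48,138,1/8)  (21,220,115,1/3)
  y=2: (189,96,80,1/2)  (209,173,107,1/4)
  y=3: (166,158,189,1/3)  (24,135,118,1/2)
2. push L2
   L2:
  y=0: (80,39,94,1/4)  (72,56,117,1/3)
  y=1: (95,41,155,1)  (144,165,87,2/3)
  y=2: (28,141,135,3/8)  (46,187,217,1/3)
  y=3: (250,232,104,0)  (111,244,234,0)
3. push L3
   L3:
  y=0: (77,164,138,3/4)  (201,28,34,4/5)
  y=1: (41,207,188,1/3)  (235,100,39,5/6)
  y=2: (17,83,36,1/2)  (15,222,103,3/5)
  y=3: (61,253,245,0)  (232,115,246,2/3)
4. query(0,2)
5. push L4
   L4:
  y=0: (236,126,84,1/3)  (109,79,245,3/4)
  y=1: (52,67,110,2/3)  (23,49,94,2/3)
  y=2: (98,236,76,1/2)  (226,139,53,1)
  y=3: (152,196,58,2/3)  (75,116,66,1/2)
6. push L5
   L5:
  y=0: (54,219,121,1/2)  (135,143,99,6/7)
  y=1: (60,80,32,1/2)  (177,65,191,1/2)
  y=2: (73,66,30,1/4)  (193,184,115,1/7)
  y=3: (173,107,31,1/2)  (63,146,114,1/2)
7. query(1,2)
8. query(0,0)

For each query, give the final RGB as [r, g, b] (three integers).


query (0,2) [L1,L2,L3] — begin 0,0,0
after L1 α=1/2: [189/2, 48, 40]
after L2 α=3/8: [1113/16, 663/8, 605/8]
after L3 α=1/2: [1385/32, 1327/16, 893/16]
rounded: [43, 83, 56]

query (1,2) [L1,L2,L3,L4,L5] — begin 0,0,0
after L1 α=1/4: [209/4, 173/4, 107/4]
after L2 α=1/3: [301/6, 547/6, 541/6]
after L3 α=3/5: [436/15, 509/3, 1468/15]
after L4 α=1: [226, 139, 53]
after L5 α=1/7: [1549/7, 1018/7, 433/7]
= [221, 145, 62]

(0,0) stack=L1,L2,L3,L4,L5; from [0,0,0]:
L1 α=1: [241, 137, 177]
L2 α=1/4: [803/4, 225/2, 625/4]
L3 α=3/4: [1727/16, 1209/8, 2281/16]
L4 α=1/3: [1205/8, 571/4, 2953/24]
L5 α=1/2: [1637/16, 1447/8, 5857/48]
= [102, 181, 122]


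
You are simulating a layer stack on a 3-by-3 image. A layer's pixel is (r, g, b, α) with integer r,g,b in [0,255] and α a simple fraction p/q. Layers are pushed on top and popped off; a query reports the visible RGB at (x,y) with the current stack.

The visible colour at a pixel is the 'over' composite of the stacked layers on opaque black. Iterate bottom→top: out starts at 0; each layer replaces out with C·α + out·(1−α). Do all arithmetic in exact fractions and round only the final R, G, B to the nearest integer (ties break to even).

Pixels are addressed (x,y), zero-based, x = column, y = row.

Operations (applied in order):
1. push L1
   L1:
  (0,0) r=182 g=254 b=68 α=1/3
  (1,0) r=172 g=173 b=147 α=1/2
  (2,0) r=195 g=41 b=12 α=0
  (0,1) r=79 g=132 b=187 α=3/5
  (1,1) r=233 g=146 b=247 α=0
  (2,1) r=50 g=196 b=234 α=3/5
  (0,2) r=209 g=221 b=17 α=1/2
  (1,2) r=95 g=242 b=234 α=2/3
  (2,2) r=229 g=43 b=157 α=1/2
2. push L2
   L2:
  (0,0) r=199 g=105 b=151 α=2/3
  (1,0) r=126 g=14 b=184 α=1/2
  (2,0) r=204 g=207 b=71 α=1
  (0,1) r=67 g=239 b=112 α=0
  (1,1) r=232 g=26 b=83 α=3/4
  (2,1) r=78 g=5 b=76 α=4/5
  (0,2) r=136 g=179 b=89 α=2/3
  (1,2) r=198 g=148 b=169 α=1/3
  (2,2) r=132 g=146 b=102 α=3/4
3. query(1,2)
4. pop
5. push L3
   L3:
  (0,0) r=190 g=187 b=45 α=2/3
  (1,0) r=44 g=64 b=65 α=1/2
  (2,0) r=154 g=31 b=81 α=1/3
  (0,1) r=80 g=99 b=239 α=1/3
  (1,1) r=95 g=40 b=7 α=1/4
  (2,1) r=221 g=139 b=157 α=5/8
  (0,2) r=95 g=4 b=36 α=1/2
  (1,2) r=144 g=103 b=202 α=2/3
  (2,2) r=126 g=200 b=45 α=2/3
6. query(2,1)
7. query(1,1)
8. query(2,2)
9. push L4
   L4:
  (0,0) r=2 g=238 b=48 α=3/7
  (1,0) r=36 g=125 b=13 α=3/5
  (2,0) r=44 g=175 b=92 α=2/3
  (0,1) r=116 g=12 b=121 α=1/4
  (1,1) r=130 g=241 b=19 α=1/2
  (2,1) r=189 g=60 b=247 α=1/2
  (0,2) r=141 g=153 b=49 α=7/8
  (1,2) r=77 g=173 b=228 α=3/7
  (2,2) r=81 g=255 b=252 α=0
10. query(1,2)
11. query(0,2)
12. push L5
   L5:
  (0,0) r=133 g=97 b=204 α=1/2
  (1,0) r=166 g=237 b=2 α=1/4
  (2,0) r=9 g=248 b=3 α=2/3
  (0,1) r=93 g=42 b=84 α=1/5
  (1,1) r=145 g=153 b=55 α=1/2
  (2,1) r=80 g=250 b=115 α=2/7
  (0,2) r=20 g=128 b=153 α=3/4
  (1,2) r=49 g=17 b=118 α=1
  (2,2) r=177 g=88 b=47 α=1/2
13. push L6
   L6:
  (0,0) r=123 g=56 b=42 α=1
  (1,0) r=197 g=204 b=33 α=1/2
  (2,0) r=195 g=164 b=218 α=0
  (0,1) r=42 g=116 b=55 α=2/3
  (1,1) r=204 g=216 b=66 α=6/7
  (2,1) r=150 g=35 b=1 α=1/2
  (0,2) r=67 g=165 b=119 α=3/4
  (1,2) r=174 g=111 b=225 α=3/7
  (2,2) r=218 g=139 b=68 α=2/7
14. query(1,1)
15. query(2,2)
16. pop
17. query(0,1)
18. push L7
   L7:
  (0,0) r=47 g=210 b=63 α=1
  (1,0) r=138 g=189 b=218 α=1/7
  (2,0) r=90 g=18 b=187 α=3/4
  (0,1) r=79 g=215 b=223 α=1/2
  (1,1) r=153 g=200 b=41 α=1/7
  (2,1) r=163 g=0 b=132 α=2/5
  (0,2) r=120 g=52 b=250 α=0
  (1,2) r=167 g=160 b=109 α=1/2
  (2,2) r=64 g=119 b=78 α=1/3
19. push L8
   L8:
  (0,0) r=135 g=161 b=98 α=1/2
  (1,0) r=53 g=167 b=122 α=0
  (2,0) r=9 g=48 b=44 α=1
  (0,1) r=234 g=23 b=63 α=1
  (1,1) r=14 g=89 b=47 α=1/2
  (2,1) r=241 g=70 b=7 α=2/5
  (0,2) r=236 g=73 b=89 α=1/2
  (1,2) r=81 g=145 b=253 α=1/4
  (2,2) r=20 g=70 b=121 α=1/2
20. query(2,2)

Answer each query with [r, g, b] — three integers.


at x=1,y=2 over L1,L2:
+L1 (α=2/3) → [190/3, 484/3, 156]
+L2 (α=1/3) → [974/9, 1412/9, 481/3]
= [108, 157, 160]

at x=2,y=1 over L1,L3:
after L1 α=3/5: [30, 588/5, 702/5]
after L3 α=5/8: [1195/8, 5239/40, 6031/40]
→ [149, 131, 151]

(1,1) stack=L1,L3; from [0,0,0]:
+L1 (α=0) → [0, 0, 0]
+L3 (α=1/4) → [95/4, 10, 7/4]
= [24, 10, 2]

query (2,2) [L1,L3] — begin 0,0,0
after L1 α=1/2: [229/2, 43/2, 157/2]
after L3 α=2/3: [733/6, 281/2, 337/6]
= [122, 140, 56]

query (1,2) [L1,L3,L4] — begin 0,0,0
after L1 α=2/3: [190/3, 484/3, 156]
after L3 α=2/3: [1054/9, 1102/9, 560/3]
after L4 α=3/7: [6295/63, 1297/9, 4292/21]
rounded: [100, 144, 204]

query (0,2) [L1,L3,L4] — begin 0,0,0
after L1 α=1/2: [209/2, 221/2, 17/2]
after L3 α=1/2: [399/4, 229/4, 89/4]
after L4 α=7/8: [4347/32, 4513/32, 1461/32]
→ [136, 141, 46]

(1,1) stack=L1,L3,L4,L5,L6; from [0,0,0]:
after L1 α=0: [0, 0, 0]
after L3 α=1/4: [95/4, 10, 7/4]
after L4 α=1/2: [615/8, 251/2, 83/8]
after L5 α=1/2: [1775/16, 557/4, 523/16]
after L6 α=6/7: [21359/112, 5741/28, 6859/112]
= [191, 205, 61]

(2,2) stack=L1,L3,L4,L5,L6; from [0,0,0]:
L1 α=1/2: [229/2, 43/2, 157/2]
L3 α=2/3: [733/6, 281/2, 337/6]
L4 α=0: [733/6, 281/2, 337/6]
L5 α=1/2: [1795/12, 457/4, 619/12]
L6 α=2/7: [14207/84, 3397/28, 4727/84]
rounded: [169, 121, 56]

at x=0,y=1 over L1,L3,L4,L5:
after L1 α=3/5: [237/5, 396/5, 561/5]
after L3 α=1/3: [874/15, 429/5, 2317/15]
after L4 α=1/4: [727/10, 1347/20, 1461/10]
after L5 α=1/5: [1919/25, 1557/25, 3342/25]
rounded: [77, 62, 134]

query (2,2) [L1,L3,L4,L5,L7,L8] — begin 0,0,0
after L1 α=1/2: [229/2, 43/2, 157/2]
after L3 α=2/3: [733/6, 281/2, 337/6]
after L4 α=0: [733/6, 281/2, 337/6]
after L5 α=1/2: [1795/12, 457/4, 619/12]
after L7 α=1/3: [2179/18, 695/6, 1087/18]
after L8 α=1/2: [2539/36, 1115/12, 3265/36]
= [71, 93, 91]


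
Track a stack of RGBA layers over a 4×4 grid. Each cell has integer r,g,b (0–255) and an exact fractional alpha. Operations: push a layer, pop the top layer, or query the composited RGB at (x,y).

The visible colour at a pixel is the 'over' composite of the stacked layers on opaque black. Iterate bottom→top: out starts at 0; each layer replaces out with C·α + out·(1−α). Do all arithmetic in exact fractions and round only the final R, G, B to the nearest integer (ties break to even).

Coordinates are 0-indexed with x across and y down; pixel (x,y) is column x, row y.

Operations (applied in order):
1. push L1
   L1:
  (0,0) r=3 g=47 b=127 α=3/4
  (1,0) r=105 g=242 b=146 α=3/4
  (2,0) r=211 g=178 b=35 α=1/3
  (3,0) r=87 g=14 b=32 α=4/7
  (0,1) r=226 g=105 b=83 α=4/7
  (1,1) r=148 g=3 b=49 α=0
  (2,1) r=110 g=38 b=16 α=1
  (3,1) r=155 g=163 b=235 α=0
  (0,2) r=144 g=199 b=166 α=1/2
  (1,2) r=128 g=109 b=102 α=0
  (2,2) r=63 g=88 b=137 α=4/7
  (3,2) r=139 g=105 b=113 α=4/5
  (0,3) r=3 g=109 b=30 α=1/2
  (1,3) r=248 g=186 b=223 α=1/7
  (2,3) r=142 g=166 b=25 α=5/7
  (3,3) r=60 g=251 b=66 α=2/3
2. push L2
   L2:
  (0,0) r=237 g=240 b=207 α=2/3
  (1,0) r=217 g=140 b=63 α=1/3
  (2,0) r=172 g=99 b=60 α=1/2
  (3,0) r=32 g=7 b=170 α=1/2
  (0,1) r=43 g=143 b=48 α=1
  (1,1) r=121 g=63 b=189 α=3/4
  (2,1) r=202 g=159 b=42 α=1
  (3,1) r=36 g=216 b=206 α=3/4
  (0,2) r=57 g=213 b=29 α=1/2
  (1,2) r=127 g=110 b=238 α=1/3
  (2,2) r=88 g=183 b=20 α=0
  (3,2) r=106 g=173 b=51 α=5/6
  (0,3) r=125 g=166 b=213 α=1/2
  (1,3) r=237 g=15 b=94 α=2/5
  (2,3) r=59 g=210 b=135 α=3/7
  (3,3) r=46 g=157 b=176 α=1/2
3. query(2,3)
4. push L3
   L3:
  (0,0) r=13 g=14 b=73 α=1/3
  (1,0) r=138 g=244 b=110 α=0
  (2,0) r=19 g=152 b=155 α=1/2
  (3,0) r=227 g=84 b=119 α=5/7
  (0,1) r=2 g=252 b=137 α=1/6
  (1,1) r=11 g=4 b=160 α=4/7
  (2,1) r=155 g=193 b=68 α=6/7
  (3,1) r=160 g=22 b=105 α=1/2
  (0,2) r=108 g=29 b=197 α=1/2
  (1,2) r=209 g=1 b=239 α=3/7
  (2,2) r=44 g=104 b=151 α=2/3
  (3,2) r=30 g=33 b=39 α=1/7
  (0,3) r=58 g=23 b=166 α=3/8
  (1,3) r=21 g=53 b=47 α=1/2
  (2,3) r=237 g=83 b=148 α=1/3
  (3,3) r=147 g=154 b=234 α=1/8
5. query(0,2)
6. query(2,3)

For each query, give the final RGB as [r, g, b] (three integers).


at x=2,y=3 over L1,L2:
+L1 (α=5/7) → [710/7, 830/7, 125/7]
+L2 (α=3/7) → [4079/49, 7730/49, 3335/49]
→ [83, 158, 68]

(0,2) stack=L1,L2,L3; from [0,0,0]:
+L1 (α=1/2) → [72, 199/2, 83]
+L2 (α=1/2) → [129/2, 625/4, 56]
+L3 (α=1/2) → [345/4, 741/8, 253/2]
= [86, 93, 126]

query (2,3) [L1,L2,L3] — begin 0,0,0
+L1 (α=5/7) → [710/7, 830/7, 125/7]
+L2 (α=3/7) → [4079/49, 7730/49, 3335/49]
+L3 (α=1/3) → [19771/147, 6509/49, 13922/147]
→ [134, 133, 95]


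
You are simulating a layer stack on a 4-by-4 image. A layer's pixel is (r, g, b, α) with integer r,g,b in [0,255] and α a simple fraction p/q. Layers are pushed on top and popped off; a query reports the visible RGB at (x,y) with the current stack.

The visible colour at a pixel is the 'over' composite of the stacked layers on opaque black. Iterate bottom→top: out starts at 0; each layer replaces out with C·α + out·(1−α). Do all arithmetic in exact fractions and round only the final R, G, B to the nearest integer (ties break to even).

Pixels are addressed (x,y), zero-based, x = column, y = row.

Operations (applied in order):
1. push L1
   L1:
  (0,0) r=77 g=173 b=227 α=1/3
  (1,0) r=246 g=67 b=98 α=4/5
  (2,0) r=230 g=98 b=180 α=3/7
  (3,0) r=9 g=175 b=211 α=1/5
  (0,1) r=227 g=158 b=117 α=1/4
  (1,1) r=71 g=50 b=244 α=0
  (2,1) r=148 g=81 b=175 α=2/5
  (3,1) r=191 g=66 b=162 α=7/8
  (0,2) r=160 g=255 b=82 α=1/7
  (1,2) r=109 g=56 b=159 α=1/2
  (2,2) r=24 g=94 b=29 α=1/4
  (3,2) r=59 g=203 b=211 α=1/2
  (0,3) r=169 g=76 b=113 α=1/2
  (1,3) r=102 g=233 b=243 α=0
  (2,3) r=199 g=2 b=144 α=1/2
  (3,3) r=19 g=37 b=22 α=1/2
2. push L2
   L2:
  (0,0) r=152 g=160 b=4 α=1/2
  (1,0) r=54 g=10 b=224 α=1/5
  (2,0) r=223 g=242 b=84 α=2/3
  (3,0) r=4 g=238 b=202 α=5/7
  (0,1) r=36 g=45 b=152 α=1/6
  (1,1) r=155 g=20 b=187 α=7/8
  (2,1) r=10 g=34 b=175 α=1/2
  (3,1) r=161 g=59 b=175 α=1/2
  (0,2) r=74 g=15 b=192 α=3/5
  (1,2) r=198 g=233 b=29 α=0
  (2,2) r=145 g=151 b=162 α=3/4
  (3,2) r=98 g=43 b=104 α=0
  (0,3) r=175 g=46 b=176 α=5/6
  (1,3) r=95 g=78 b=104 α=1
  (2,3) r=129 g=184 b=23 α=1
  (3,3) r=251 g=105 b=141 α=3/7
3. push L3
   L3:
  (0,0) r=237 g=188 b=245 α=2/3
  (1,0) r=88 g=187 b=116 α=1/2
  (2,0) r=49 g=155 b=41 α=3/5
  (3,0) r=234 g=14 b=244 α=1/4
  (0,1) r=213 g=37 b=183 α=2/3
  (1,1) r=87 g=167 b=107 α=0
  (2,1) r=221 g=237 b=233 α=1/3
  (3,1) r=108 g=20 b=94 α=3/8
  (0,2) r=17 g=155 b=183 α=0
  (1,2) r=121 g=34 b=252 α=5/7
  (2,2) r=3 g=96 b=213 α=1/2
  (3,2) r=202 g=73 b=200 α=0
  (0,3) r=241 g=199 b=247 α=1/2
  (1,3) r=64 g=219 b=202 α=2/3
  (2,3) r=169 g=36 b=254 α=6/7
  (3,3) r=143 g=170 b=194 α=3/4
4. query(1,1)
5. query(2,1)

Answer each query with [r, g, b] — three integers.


(1,1) stack=L1,L2,L3; from [0,0,0]:
after L1 α=0: [0, 0, 0]
after L2 α=7/8: [1085/8, 35/2, 1309/8]
after L3 α=0: [1085/8, 35/2, 1309/8]
→ [136, 18, 164]

query (2,1) [L1,L2,L3] — begin 0,0,0
L1 α=2/5: [296/5, 162/5, 70]
L2 α=1/2: [173/5, 166/5, 245/2]
L3 α=1/3: [1451/15, 1517/15, 478/3]
→ [97, 101, 159]


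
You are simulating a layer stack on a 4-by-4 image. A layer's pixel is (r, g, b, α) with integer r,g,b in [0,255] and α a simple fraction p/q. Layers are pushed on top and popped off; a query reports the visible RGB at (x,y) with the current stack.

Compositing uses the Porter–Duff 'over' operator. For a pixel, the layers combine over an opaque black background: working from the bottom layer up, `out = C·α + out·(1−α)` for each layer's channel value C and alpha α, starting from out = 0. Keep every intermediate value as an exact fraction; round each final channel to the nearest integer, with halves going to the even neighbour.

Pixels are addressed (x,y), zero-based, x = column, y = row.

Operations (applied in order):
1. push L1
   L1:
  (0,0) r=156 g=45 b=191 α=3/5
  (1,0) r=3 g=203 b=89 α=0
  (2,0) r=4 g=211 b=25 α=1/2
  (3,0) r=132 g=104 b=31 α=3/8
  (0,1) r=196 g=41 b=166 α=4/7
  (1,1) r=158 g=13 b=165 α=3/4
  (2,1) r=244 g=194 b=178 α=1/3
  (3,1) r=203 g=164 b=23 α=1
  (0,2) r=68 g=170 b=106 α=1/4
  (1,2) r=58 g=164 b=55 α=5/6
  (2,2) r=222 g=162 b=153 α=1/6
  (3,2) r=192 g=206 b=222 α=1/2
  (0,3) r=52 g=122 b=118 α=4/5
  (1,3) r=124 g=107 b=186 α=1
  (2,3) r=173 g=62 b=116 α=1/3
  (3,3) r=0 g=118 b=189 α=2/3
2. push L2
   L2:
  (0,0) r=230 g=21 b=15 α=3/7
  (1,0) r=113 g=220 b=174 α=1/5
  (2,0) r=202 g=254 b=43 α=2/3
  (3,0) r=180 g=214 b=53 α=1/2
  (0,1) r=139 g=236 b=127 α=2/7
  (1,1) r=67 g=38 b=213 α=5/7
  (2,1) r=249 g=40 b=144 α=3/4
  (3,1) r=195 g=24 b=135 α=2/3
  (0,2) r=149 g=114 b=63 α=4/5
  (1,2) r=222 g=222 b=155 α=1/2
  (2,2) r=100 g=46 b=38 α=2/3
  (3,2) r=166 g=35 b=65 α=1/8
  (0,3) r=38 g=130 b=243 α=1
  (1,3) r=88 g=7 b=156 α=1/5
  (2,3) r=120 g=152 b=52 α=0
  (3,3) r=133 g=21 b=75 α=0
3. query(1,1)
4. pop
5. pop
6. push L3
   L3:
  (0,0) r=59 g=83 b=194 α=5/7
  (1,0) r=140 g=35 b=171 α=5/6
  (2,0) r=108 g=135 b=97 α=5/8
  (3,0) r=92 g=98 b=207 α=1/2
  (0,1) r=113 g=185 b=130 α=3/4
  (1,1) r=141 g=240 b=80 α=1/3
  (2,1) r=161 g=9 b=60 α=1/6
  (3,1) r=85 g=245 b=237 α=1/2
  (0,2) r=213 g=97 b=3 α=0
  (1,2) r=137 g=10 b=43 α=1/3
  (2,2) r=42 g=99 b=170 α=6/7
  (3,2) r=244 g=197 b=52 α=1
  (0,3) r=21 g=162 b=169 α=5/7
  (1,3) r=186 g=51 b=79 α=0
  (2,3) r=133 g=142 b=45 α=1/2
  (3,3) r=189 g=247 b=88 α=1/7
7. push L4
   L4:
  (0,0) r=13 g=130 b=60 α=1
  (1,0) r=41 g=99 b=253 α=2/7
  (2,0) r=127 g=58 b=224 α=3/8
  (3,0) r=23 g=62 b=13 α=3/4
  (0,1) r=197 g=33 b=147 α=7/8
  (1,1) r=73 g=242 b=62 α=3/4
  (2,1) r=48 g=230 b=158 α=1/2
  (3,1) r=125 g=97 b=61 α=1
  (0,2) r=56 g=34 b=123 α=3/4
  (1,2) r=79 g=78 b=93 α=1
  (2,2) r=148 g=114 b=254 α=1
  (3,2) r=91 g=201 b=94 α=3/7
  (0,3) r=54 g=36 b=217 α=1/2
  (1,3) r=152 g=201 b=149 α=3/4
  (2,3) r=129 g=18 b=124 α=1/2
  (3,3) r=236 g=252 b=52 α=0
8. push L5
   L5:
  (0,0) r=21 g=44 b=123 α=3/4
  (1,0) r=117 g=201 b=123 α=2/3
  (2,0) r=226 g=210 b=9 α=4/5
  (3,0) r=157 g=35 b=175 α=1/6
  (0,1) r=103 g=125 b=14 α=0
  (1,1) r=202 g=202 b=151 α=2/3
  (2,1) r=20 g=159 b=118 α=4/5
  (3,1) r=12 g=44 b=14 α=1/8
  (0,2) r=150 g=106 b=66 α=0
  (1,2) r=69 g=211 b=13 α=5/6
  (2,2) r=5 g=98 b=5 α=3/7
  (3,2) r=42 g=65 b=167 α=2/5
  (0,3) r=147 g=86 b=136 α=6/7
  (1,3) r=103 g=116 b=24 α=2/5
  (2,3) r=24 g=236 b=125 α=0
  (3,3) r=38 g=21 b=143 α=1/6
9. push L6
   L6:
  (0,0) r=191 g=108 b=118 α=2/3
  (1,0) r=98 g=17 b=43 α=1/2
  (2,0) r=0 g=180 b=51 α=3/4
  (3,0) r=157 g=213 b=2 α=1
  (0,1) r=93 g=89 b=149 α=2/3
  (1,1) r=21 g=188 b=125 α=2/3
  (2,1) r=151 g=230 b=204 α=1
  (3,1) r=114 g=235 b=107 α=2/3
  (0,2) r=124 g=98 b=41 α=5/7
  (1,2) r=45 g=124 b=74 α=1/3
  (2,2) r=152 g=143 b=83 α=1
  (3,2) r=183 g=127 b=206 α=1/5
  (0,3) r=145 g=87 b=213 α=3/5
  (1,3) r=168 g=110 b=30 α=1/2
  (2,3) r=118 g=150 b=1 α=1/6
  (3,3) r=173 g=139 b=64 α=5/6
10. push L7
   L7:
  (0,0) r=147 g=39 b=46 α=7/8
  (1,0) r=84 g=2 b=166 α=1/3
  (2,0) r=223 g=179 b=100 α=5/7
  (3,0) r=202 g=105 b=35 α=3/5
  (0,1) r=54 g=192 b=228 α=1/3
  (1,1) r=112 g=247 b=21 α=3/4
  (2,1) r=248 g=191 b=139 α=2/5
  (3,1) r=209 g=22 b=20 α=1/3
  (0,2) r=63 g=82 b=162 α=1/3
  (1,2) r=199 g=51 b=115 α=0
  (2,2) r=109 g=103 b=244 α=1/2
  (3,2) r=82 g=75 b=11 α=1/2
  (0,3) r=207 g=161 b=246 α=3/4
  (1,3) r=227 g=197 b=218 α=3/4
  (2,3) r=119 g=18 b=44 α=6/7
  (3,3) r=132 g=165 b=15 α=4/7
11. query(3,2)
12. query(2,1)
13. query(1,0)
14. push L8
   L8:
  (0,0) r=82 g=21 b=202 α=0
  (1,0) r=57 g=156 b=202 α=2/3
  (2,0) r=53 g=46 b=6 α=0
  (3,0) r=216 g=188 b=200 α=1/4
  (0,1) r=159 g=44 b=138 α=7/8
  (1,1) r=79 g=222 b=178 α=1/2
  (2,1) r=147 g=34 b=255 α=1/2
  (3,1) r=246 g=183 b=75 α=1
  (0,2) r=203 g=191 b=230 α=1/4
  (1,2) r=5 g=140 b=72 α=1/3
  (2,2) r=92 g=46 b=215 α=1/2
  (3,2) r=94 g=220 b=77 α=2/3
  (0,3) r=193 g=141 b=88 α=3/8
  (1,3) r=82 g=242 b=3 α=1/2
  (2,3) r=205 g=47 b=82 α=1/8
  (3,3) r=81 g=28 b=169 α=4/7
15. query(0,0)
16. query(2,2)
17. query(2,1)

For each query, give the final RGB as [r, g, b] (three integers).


(1,1) stack=L1,L2; from [0,0,0]:
after L1 α=3/4: [237/2, 39/4, 495/4]
after L2 α=5/7: [572/7, 419/14, 375/2]
= [82, 30, 188]

(3,2) stack=L3,L4,L5,L6,L7; from [0,0,0]:
L3 α=1: [244, 197, 52]
L4 α=3/7: [1249/7, 1391/7, 70]
L5 α=2/5: [867/7, 5083/35, 544/5]
L6 α=1/5: [4749/35, 24777/175, 3206/25]
L7 α=1/2: [7619/70, 18951/175, 3481/50]
→ [109, 108, 70]

query (2,1) [L3,L4,L5,L6,L7] — begin 0,0,0
after L3 α=1/6: [161/6, 3/2, 10]
after L4 α=1/2: [449/12, 463/4, 84]
after L5 α=4/5: [1409/60, 3007/20, 556/5]
after L6 α=1: [151, 230, 204]
after L7 α=2/5: [949/5, 1072/5, 178]
→ [190, 214, 178]

(1,0) stack=L3,L4,L5,L6,L7; from [0,0,0]:
+L3 (α=5/6) → [350/3, 175/6, 285/2]
+L4 (α=2/7) → [1996/21, 2063/42, 2437/14]
+L5 (α=2/3) → [6910/63, 18947/126, 5881/42]
+L6 (α=1/2) → [6542/63, 21089/252, 7687/84]
+L7 (α=1/3) → [18376/189, 21341/378, 14659/126]
= [97, 56, 116]

at x=0,y=0 over L3,L4,L5,L6,L7,L8:
L3 α=5/7: [295/7, 415/7, 970/7]
L4 α=1: [13, 130, 60]
L5 α=3/4: [19, 131/2, 429/4]
L6 α=2/3: [401/3, 563/6, 1373/12]
L7 α=7/8: [436/3, 2201/48, 5237/96]
L8 α=0: [436/3, 2201/48, 5237/96]
rounded: [145, 46, 55]

at x=2,y=2 over L3,L4,L5,L6,L7,L8:
+L3 (α=6/7) → [36, 594/7, 1020/7]
+L4 (α=1) → [148, 114, 254]
+L5 (α=3/7) → [607/7, 750/7, 1031/7]
+L6 (α=1) → [152, 143, 83]
+L7 (α=1/2) → [261/2, 123, 327/2]
+L8 (α=1/2) → [445/4, 169/2, 757/4]
rounded: [111, 84, 189]

query (2,1) [L3,L4,L5,L6,L7,L8] — begin 0,0,0
after L3 α=1/6: [161/6, 3/2, 10]
after L4 α=1/2: [449/12, 463/4, 84]
after L5 α=4/5: [1409/60, 3007/20, 556/5]
after L6 α=1: [151, 230, 204]
after L7 α=2/5: [949/5, 1072/5, 178]
after L8 α=1/2: [842/5, 621/5, 433/2]
rounded: [168, 124, 216]
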